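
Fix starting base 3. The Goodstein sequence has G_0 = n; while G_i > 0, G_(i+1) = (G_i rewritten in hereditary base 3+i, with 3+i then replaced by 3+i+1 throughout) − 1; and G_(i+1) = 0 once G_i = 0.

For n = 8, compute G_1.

G_0 = 8. HB_3(8) = 2·3 + 2. Bump = 10. G_1 = 9.
G_1 = 9. HB_4(9) = 2·4 + 1. Bump = 11. G_2 = 10.

9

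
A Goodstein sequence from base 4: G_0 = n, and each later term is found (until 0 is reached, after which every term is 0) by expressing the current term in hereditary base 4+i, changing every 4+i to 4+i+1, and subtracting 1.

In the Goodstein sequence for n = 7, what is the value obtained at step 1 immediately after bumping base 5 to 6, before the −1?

8

7 —HB4→ 4 + 3 —bump→ 5 + 3 = 8 —(−1)→ 7
7 —HB5→ 5 + 2 —bump→ 6 + 2 = 8 —(−1)→ 7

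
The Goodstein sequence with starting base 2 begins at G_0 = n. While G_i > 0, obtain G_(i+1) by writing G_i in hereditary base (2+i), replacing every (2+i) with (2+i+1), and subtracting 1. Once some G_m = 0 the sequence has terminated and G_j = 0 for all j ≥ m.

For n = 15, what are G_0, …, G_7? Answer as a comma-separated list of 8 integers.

(0) 15|_2 = 2^(2 + 1) + 2^2 + 2 + 1 ↦ 3^(3 + 1) + 3^3 + 3 + 1|_3 = 112 ⇒ 111
(1) 111|_3 = 3^(3 + 1) + 3^3 + 3 ↦ 4^(4 + 1) + 4^4 + 4|_4 = 1284 ⇒ 1283
(2) 1283|_4 = 4^(4 + 1) + 4^4 + 3 ↦ 5^(5 + 1) + 5^5 + 3|_5 = 18753 ⇒ 18752
(3) 18752|_5 = 5^(5 + 1) + 5^5 + 2 ↦ 6^(6 + 1) + 6^6 + 2|_6 = 326594 ⇒ 326593
(4) 326593|_6 = 6^(6 + 1) + 6^6 + 1 ↦ 7^(7 + 1) + 7^7 + 1|_7 = 6588345 ⇒ 6588344
(5) 6588344|_7 = 7^(7 + 1) + 7^7 ↦ 8^(8 + 1) + 8^8|_8 = 150994944 ⇒ 150994943
(6) 150994943|_8 = 8^(8 + 1) + 7·8^7 + 7·8^6 + 7·8^5 + 7·8^4 + 7·8^3 + 7·8^2 + 7·8 + 7 ↦ 9^(9 + 1) + 7·9^7 + 7·9^6 + 7·9^5 + 7·9^4 + 7·9^3 + 7·9^2 + 7·9 + 7|_9 = 3524450281 ⇒ 3524450280

15, 111, 1283, 18752, 326593, 6588344, 150994943, 3524450280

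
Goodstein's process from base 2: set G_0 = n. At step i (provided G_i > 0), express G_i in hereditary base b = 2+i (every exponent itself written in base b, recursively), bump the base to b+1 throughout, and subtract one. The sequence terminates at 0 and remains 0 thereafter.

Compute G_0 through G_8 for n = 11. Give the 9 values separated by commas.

11, 84, 1027, 15627, 279937, 5764801, 134217727, 2749609302, 70077777775

G_0=11  [base 2] 2^(2 + 1) + 2 + 1  →[2↦3]→  3^(3 + 1) + 3 + 1 = 85  −1 ⇒ G_1=84
G_1=84  [base 3] 3^(3 + 1) + 3  →[3↦4]→  4^(4 + 1) + 4 = 1028  −1 ⇒ G_2=1027
G_2=1027  [base 4] 4^(4 + 1) + 3  →[4↦5]→  5^(5 + 1) + 3 = 15628  −1 ⇒ G_3=15627
G_3=15627  [base 5] 5^(5 + 1) + 2  →[5↦6]→  6^(6 + 1) + 2 = 279938  −1 ⇒ G_4=279937
G_4=279937  [base 6] 6^(6 + 1) + 1  →[6↦7]→  7^(7 + 1) + 1 = 5764802  −1 ⇒ G_5=5764801
G_5=5764801  [base 7] 7^(7 + 1)  →[7↦8]→  8^(8 + 1) = 134217728  −1 ⇒ G_6=134217727
G_6=134217727  [base 8] 7·8^8 + 7·8^7 + 7·8^6 + 7·8^5 + 7·8^4 + 7·8^3 + 7·8^2 + 7·8 + 7  →[8↦9]→  7·9^9 + 7·9^7 + 7·9^6 + 7·9^5 + 7·9^4 + 7·9^3 + 7·9^2 + 7·9 + 7 = 2749609303  −1 ⇒ G_7=2749609302
G_7=2749609302  [base 9] 7·9^9 + 7·9^7 + 7·9^6 + 7·9^5 + 7·9^4 + 7·9^3 + 7·9^2 + 7·9 + 6  →[9↦10]→  7·10^10 + 7·10^7 + 7·10^6 + 7·10^5 + 7·10^4 + 7·10^3 + 7·10^2 + 7·10 + 6 = 70077777776  −1 ⇒ G_8=70077777775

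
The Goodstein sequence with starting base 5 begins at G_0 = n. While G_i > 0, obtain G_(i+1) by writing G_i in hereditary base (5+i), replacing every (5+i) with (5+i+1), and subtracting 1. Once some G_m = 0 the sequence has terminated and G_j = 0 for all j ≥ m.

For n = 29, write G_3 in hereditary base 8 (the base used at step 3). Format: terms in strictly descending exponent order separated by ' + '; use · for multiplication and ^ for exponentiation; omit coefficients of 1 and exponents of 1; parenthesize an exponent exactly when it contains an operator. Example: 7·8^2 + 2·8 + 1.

step 0: 29 = 5^2 + 4; sub 6 for 5: 6^2 + 4; = 40; G_1 = 40−1 = 39
step 1: 39 = 6^2 + 3; sub 7 for 6: 7^2 + 3; = 52; G_2 = 52−1 = 51
step 2: 51 = 7^2 + 2; sub 8 for 7: 8^2 + 2; = 66; G_3 = 66−1 = 65
step 3: 65 = 8^2 + 1; sub 9 for 8: 9^2 + 1; = 82; G_4 = 82−1 = 81

8^2 + 1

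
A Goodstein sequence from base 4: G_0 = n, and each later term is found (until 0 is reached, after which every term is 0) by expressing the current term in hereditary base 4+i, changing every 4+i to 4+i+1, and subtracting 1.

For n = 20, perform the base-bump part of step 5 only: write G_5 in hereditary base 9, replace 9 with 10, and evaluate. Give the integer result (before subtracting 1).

G_0=20  [base 4] 4^2 + 4  →[4↦5]→  5^2 + 5 = 30  −1 ⇒ G_1=29
G_1=29  [base 5] 5^2 + 4  →[5↦6]→  6^2 + 4 = 40  −1 ⇒ G_2=39
G_2=39  [base 6] 6^2 + 3  →[6↦7]→  7^2 + 3 = 52  −1 ⇒ G_3=51
G_3=51  [base 7] 7^2 + 2  →[7↦8]→  8^2 + 2 = 66  −1 ⇒ G_4=65
G_4=65  [base 8] 8^2 + 1  →[8↦9]→  9^2 + 1 = 82  −1 ⇒ G_5=81

100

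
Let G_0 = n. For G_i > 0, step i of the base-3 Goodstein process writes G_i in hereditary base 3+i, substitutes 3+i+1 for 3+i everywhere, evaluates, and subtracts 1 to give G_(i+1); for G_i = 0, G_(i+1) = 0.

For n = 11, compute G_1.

11 —HB3→ 3^2 + 2 —bump→ 4^2 + 2 = 18 —(−1)→ 17
17 —HB4→ 4^2 + 1 —bump→ 5^2 + 1 = 26 —(−1)→ 25

17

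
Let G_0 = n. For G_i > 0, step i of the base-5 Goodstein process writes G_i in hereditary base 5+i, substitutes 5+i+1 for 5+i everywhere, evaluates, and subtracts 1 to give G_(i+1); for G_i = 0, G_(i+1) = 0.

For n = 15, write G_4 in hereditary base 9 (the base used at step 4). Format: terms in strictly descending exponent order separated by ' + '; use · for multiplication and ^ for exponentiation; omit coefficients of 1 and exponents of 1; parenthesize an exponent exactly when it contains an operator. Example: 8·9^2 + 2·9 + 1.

15 —HB5→ 3·5 —bump→ 3·6 = 18 —(−1)→ 17
17 —HB6→ 2·6 + 5 —bump→ 2·7 + 5 = 19 —(−1)→ 18
18 —HB7→ 2·7 + 4 —bump→ 2·8 + 4 = 20 —(−1)→ 19
19 —HB8→ 2·8 + 3 —bump→ 2·9 + 3 = 21 —(−1)→ 20
20 —HB9→ 2·9 + 2 —bump→ 2·10 + 2 = 22 —(−1)→ 21

2·9 + 2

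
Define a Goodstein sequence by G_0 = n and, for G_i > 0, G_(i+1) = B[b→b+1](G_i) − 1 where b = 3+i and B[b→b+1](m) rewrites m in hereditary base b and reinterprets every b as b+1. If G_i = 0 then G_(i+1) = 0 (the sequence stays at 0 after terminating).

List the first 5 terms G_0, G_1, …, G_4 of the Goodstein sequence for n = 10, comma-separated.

10 —HB3→ 3^2 + 1 —bump→ 4^2 + 1 = 17 —(−1)→ 16
16 —HB4→ 4^2 —bump→ 5^2 = 25 —(−1)→ 24
24 —HB5→ 4·5 + 4 —bump→ 4·6 + 4 = 28 —(−1)→ 27
27 —HB6→ 4·6 + 3 —bump→ 4·7 + 3 = 31 —(−1)→ 30

10, 16, 24, 27, 30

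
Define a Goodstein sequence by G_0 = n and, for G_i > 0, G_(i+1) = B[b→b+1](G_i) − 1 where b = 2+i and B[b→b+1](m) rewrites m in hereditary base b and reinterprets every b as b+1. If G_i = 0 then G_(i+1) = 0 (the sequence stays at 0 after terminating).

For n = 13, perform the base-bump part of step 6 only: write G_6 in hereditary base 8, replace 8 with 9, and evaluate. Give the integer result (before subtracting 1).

(0) 13|_2 = 2^(2 + 1) + 2^2 + 1 ↦ 3^(3 + 1) + 3^3 + 1|_3 = 109 ⇒ 108
(1) 108|_3 = 3^(3 + 1) + 3^3 ↦ 4^(4 + 1) + 4^4|_4 = 1280 ⇒ 1279
(2) 1279|_4 = 4^(4 + 1) + 3·4^3 + 3·4^2 + 3·4 + 3 ↦ 5^(5 + 1) + 3·5^3 + 3·5^2 + 3·5 + 3|_5 = 16093 ⇒ 16092
(3) 16092|_5 = 5^(5 + 1) + 3·5^3 + 3·5^2 + 3·5 + 2 ↦ 6^(6 + 1) + 3·6^3 + 3·6^2 + 3·6 + 2|_6 = 280712 ⇒ 280711
(4) 280711|_6 = 6^(6 + 1) + 3·6^3 + 3·6^2 + 3·6 + 1 ↦ 7^(7 + 1) + 3·7^3 + 3·7^2 + 3·7 + 1|_7 = 5765999 ⇒ 5765998
(5) 5765998|_7 = 7^(7 + 1) + 3·7^3 + 3·7^2 + 3·7 ↦ 8^(8 + 1) + 3·8^3 + 3·8^2 + 3·8|_8 = 134219480 ⇒ 134219479
(6) 134219479|_8 = 8^(8 + 1) + 3·8^3 + 3·8^2 + 2·8 + 7 ↦ 9^(9 + 1) + 3·9^3 + 3·9^2 + 2·9 + 7|_9 = 3486786856 ⇒ 3486786855

3486786856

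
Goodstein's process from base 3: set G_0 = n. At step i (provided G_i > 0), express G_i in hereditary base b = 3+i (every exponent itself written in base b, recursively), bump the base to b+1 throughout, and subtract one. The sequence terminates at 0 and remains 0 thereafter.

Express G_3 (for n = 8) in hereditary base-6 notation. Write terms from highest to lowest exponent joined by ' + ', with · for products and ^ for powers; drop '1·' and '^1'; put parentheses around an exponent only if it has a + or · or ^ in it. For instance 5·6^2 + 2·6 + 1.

6 + 5

G_0=8  [base 3] 2·3 + 2  →[3↦4]→  2·4 + 2 = 10  −1 ⇒ G_1=9
G_1=9  [base 4] 2·4 + 1  →[4↦5]→  2·5 + 1 = 11  −1 ⇒ G_2=10
G_2=10  [base 5] 2·5  →[5↦6]→  2·6 = 12  −1 ⇒ G_3=11
G_3=11  [base 6] 6 + 5  →[6↦7]→  7 + 5 = 12  −1 ⇒ G_4=11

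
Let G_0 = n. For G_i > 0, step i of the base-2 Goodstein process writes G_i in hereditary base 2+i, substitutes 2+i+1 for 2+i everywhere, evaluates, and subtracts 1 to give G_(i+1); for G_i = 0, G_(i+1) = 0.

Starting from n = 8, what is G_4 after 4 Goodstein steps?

base 2: 8 = 2^(2 + 1); at 3: 3^(3 + 1) = 81; next = 80
base 3: 80 = 2·3^3 + 2·3^2 + 2·3 + 2; at 4: 2·4^4 + 2·4^2 + 2·4 + 2 = 554; next = 553
base 4: 553 = 2·4^4 + 2·4^2 + 2·4 + 1; at 5: 2·5^5 + 2·5^2 + 2·5 + 1 = 6311; next = 6310
base 5: 6310 = 2·5^5 + 2·5^2 + 2·5; at 6: 2·6^6 + 2·6^2 + 2·6 = 93396; next = 93395
base 6: 93395 = 2·6^6 + 2·6^2 + 6 + 5; at 7: 2·7^7 + 2·7^2 + 7 + 5 = 1647196; next = 1647195

93395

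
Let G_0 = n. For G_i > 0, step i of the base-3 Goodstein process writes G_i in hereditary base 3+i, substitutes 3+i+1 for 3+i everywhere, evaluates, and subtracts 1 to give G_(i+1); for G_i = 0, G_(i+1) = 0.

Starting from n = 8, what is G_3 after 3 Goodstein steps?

[0] 8 ≡ 2·3 + 2 (base 3). Lift 4: 10. −1: 9.
[1] 9 ≡ 2·4 + 1 (base 4). Lift 5: 11. −1: 10.
[2] 10 ≡ 2·5 (base 5). Lift 6: 12. −1: 11.
[3] 11 ≡ 6 + 5 (base 6). Lift 7: 12. −1: 11.

11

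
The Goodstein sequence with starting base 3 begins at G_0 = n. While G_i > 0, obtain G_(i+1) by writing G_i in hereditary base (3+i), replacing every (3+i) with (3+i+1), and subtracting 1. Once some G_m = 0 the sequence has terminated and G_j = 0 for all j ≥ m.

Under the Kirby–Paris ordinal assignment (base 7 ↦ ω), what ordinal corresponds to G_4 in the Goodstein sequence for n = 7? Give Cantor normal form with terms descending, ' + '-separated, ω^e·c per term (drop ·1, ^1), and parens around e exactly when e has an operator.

ω + 2

i=0: 7 = 2·3 + 1 (b=3); 3→4: 2·4 + 1 = 9; 9−1 = 8
i=1: 8 = 2·4 (b=4); 4→5: 2·5 = 10; 10−1 = 9
i=2: 9 = 5 + 4 (b=5); 5→6: 6 + 4 = 10; 10−1 = 9
i=3: 9 = 6 + 3 (b=6); 6→7: 7 + 3 = 10; 10−1 = 9
i=4: 9 = 7 + 2 (b=7); 7→8: 8 + 2 = 10; 10−1 = 9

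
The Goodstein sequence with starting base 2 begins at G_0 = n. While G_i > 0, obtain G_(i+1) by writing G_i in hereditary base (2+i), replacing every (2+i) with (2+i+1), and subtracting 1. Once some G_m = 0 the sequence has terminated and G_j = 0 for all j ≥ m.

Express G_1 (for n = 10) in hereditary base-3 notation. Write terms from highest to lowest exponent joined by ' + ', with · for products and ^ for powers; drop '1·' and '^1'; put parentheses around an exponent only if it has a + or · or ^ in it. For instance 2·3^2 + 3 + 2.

3^(3 + 1) + 2

step 0: 10 = 2^(2 + 1) + 2; sub 3 for 2: 3^(3 + 1) + 3; = 84; G_1 = 84−1 = 83
step 1: 83 = 3^(3 + 1) + 2; sub 4 for 3: 4^(4 + 1) + 2; = 1026; G_2 = 1026−1 = 1025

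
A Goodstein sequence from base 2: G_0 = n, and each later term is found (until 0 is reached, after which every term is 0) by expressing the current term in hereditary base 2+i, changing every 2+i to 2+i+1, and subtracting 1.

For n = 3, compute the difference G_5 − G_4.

3 —HB2→ 2 + 1 —bump→ 3 + 1 = 4 —(−1)→ 3
3 —HB3→ 3 —bump→ 4 = 4 —(−1)→ 3
3 —HB4→ 3 —bump→ 3 = 3 —(−1)→ 2
2 —HB5→ 2 —bump→ 2 = 2 —(−1)→ 1
1 —HB6→ 1 —bump→ 1 = 1 —(−1)→ 0

-1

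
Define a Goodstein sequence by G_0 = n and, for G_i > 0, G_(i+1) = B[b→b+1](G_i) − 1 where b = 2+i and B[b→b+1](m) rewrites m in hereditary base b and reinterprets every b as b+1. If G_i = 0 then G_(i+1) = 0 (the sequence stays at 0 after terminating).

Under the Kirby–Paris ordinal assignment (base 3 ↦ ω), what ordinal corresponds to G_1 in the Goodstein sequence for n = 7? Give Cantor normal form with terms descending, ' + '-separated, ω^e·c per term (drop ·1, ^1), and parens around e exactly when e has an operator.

ω^ω + ω

7 —HB2→ 2^2 + 2 + 1 —bump→ 3^3 + 3 + 1 = 31 —(−1)→ 30
30 —HB3→ 3^3 + 3 —bump→ 4^4 + 4 = 260 —(−1)→ 259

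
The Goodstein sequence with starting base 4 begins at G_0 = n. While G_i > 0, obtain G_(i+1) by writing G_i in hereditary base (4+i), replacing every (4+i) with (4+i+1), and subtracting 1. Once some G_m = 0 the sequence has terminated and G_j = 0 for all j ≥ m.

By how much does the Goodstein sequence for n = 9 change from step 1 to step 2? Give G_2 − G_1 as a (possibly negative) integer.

1

G_0 = 9. HB_4(9) = 2·4 + 1. Bump = 11. G_1 = 10.
G_1 = 10. HB_5(10) = 2·5. Bump = 12. G_2 = 11.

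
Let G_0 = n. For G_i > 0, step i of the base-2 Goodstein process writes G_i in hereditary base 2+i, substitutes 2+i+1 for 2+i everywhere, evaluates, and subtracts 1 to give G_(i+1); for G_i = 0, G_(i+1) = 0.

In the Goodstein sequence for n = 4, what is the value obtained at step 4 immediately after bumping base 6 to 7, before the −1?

[0] 4 ≡ 2^2 (base 2). Lift 3: 27. −1: 26.
[1] 26 ≡ 2·3^2 + 2·3 + 2 (base 3). Lift 4: 42. −1: 41.
[2] 41 ≡ 2·4^2 + 2·4 + 1 (base 4). Lift 5: 61. −1: 60.
[3] 60 ≡ 2·5^2 + 2·5 (base 5). Lift 6: 84. −1: 83.
[4] 83 ≡ 2·6^2 + 6 + 5 (base 6). Lift 7: 110. −1: 109.

110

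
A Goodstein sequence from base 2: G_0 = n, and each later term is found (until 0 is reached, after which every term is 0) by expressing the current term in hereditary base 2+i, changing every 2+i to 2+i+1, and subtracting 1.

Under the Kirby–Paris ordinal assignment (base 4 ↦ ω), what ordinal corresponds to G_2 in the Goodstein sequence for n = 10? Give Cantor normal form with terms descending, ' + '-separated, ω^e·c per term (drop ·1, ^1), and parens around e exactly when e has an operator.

ω^(ω + 1) + 1

10 —HB2→ 2^(2 + 1) + 2 —bump→ 3^(3 + 1) + 3 = 84 —(−1)→ 83
83 —HB3→ 3^(3 + 1) + 2 —bump→ 4^(4 + 1) + 2 = 1026 —(−1)→ 1025
1025 —HB4→ 4^(4 + 1) + 1 —bump→ 5^(5 + 1) + 1 = 15626 —(−1)→ 15625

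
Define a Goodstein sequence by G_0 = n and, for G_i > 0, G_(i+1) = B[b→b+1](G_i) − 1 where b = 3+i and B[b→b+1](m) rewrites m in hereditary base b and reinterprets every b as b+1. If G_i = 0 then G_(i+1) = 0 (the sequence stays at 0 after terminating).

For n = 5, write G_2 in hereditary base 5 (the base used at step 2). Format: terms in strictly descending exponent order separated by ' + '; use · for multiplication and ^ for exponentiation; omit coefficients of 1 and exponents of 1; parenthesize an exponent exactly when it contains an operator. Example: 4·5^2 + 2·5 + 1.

5

base 3: 5 = 3 + 2; at 4: 4 + 2 = 6; next = 5
base 4: 5 = 4 + 1; at 5: 5 + 1 = 6; next = 5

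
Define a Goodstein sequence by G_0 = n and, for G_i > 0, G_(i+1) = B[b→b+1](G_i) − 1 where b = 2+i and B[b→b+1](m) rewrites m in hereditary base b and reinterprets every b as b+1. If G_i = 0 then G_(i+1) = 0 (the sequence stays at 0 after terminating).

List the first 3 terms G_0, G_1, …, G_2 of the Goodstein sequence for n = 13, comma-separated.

13, 108, 1279

G_0=13  [base 2] 2^(2 + 1) + 2^2 + 1  →[2↦3]→  3^(3 + 1) + 3^3 + 1 = 109  −1 ⇒ G_1=108
G_1=108  [base 3] 3^(3 + 1) + 3^3  →[3↦4]→  4^(4 + 1) + 4^4 = 1280  −1 ⇒ G_2=1279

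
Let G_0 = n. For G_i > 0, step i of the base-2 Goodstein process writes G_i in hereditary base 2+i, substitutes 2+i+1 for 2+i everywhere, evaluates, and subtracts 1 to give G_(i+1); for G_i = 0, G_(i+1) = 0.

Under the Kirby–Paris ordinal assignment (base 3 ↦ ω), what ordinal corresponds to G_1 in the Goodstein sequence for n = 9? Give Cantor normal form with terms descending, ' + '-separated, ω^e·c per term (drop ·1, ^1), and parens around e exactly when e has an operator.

ω^(ω + 1)

[0] 9 ≡ 2^(2 + 1) + 1 (base 2). Lift 3: 82. −1: 81.
[1] 81 ≡ 3^(3 + 1) (base 3). Lift 4: 1024. −1: 1023.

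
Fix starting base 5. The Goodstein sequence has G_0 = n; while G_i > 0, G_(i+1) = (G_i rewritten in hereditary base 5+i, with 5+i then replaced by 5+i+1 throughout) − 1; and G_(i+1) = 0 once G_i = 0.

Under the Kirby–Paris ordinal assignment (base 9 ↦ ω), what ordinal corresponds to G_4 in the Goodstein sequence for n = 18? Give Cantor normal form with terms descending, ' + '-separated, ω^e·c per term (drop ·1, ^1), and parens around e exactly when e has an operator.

i=0: 18 = 3·5 + 3 (b=5); 5→6: 3·6 + 3 = 21; 21−1 = 20
i=1: 20 = 3·6 + 2 (b=6); 6→7: 3·7 + 2 = 23; 23−1 = 22
i=2: 22 = 3·7 + 1 (b=7); 7→8: 3·8 + 1 = 25; 25−1 = 24
i=3: 24 = 3·8 (b=8); 8→9: 3·9 = 27; 27−1 = 26

ω·2 + 8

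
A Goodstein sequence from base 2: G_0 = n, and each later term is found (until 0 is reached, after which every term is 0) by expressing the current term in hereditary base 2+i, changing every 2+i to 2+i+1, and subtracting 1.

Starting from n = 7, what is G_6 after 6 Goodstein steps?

16777215

step 0: 7 = 2^2 + 2 + 1; sub 3 for 2: 3^3 + 3 + 1; = 31; G_1 = 31−1 = 30
step 1: 30 = 3^3 + 3; sub 4 for 3: 4^4 + 4; = 260; G_2 = 260−1 = 259
step 2: 259 = 4^4 + 3; sub 5 for 4: 5^5 + 3; = 3128; G_3 = 3128−1 = 3127
step 3: 3127 = 5^5 + 2; sub 6 for 5: 6^6 + 2; = 46658; G_4 = 46658−1 = 46657
step 4: 46657 = 6^6 + 1; sub 7 for 6: 7^7 + 1; = 823544; G_5 = 823544−1 = 823543
step 5: 823543 = 7^7; sub 8 for 7: 8^8; = 16777216; G_6 = 16777216−1 = 16777215
step 6: 16777215 = 7·8^7 + 7·8^6 + 7·8^5 + 7·8^4 + 7·8^3 + 7·8^2 + 7·8 + 7; sub 9 for 8: 7·9^7 + 7·9^6 + 7·9^5 + 7·9^4 + 7·9^3 + 7·9^2 + 7·9 + 7; = 37665880; G_7 = 37665880−1 = 37665879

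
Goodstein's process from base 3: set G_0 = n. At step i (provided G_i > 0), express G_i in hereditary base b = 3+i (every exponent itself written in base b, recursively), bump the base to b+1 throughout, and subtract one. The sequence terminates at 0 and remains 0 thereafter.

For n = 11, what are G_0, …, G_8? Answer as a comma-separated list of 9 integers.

11, 17, 25, 35, 39, 43, 47, 51, 55

[0] 11 ≡ 3^2 + 2 (base 3). Lift 4: 18. −1: 17.
[1] 17 ≡ 4^2 + 1 (base 4). Lift 5: 26. −1: 25.
[2] 25 ≡ 5^2 (base 5). Lift 6: 36. −1: 35.
[3] 35 ≡ 5·6 + 5 (base 6). Lift 7: 40. −1: 39.
[4] 39 ≡ 5·7 + 4 (base 7). Lift 8: 44. −1: 43.
[5] 43 ≡ 5·8 + 3 (base 8). Lift 9: 48. −1: 47.
[6] 47 ≡ 5·9 + 2 (base 9). Lift 10: 52. −1: 51.
[7] 51 ≡ 5·10 + 1 (base 10). Lift 11: 56. −1: 55.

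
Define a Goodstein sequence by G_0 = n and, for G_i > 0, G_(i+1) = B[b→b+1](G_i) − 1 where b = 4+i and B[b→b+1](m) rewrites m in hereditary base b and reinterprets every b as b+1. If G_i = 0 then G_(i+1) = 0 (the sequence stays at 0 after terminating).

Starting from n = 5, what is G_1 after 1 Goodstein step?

5

step 0: 5 = 4 + 1; sub 5 for 4: 5 + 1; = 6; G_1 = 6−1 = 5
step 1: 5 = 5; sub 6 for 5: 6; = 6; G_2 = 6−1 = 5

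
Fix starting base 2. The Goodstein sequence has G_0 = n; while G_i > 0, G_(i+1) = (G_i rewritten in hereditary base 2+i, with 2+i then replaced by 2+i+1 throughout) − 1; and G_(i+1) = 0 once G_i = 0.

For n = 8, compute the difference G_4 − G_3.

(0) 8|_2 = 2^(2 + 1) ↦ 3^(3 + 1)|_3 = 81 ⇒ 80
(1) 80|_3 = 2·3^3 + 2·3^2 + 2·3 + 2 ↦ 2·4^4 + 2·4^2 + 2·4 + 2|_4 = 554 ⇒ 553
(2) 553|_4 = 2·4^4 + 2·4^2 + 2·4 + 1 ↦ 2·5^5 + 2·5^2 + 2·5 + 1|_5 = 6311 ⇒ 6310
(3) 6310|_5 = 2·5^5 + 2·5^2 + 2·5 ↦ 2·6^6 + 2·6^2 + 2·6|_6 = 93396 ⇒ 93395

87085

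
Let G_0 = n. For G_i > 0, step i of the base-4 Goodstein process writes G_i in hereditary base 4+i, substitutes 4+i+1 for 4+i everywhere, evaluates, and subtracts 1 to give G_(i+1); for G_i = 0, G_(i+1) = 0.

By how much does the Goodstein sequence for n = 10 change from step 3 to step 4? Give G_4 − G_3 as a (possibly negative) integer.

0

i=0: 10 = 2·4 + 2 (b=4); 4→5: 2·5 + 2 = 12; 12−1 = 11
i=1: 11 = 2·5 + 1 (b=5); 5→6: 2·6 + 1 = 13; 13−1 = 12
i=2: 12 = 2·6 (b=6); 6→7: 2·7 = 14; 14−1 = 13
i=3: 13 = 7 + 6 (b=7); 7→8: 8 + 6 = 14; 14−1 = 13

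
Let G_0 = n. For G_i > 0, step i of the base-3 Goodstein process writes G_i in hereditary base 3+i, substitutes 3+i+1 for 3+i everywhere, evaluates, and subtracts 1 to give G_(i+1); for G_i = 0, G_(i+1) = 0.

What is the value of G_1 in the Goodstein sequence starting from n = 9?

15

[0] 9 ≡ 3^2 (base 3). Lift 4: 16. −1: 15.
[1] 15 ≡ 3·4 + 3 (base 4). Lift 5: 18. −1: 17.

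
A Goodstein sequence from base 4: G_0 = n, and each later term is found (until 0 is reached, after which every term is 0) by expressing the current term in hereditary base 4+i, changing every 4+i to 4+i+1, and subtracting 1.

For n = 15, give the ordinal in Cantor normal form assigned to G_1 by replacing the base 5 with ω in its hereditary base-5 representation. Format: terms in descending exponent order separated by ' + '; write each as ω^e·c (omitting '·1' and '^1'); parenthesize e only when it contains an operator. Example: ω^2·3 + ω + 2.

ω·3 + 2

G_0=15  [base 4] 3·4 + 3  →[4↦5]→  3·5 + 3 = 18  −1 ⇒ G_1=17
G_1=17  [base 5] 3·5 + 2  →[5↦6]→  3·6 + 2 = 20  −1 ⇒ G_2=19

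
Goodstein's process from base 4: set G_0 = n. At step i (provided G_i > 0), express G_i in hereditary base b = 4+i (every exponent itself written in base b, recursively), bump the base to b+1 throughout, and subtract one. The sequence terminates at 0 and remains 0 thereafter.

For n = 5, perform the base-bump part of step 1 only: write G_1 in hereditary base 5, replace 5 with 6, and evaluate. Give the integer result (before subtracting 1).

step 0: 5 = 4 + 1; sub 5 for 4: 5 + 1; = 6; G_1 = 6−1 = 5
step 1: 5 = 5; sub 6 for 5: 6; = 6; G_2 = 6−1 = 5

6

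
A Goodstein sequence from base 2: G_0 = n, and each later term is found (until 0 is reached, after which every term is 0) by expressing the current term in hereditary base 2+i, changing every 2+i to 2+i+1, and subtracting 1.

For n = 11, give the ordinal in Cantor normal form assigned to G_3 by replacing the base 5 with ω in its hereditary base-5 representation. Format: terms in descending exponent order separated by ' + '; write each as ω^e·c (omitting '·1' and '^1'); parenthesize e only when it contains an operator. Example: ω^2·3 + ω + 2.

G_0 = 11. HB_2(11) = 2^(2 + 1) + 2 + 1. Bump = 85. G_1 = 84.
G_1 = 84. HB_3(84) = 3^(3 + 1) + 3. Bump = 1028. G_2 = 1027.
G_2 = 1027. HB_4(1027) = 4^(4 + 1) + 3. Bump = 15628. G_3 = 15627.
G_3 = 15627. HB_5(15627) = 5^(5 + 1) + 2. Bump = 279938. G_4 = 279937.

ω^(ω + 1) + 2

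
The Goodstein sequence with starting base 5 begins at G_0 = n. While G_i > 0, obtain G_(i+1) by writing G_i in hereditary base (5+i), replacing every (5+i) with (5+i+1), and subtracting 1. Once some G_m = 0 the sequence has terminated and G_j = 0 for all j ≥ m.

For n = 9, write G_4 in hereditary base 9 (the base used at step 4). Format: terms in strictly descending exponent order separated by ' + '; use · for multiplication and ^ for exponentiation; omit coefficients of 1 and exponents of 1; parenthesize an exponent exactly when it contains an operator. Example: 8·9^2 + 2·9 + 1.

9 —HB5→ 5 + 4 —bump→ 6 + 4 = 10 —(−1)→ 9
9 —HB6→ 6 + 3 —bump→ 7 + 3 = 10 —(−1)→ 9
9 —HB7→ 7 + 2 —bump→ 8 + 2 = 10 —(−1)→ 9
9 —HB8→ 8 + 1 —bump→ 9 + 1 = 10 —(−1)→ 9
9 —HB9→ 9 —bump→ 10 = 10 —(−1)→ 9

9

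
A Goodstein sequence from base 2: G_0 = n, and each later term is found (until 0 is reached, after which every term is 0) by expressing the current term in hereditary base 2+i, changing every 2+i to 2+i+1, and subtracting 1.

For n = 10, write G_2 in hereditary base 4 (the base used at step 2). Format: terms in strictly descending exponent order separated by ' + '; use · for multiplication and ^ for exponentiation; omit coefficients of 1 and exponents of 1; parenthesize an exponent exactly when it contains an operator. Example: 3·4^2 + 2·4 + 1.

[0] 10 ≡ 2^(2 + 1) + 2 (base 2). Lift 3: 84. −1: 83.
[1] 83 ≡ 3^(3 + 1) + 2 (base 3). Lift 4: 1026. −1: 1025.
[2] 1025 ≡ 4^(4 + 1) + 1 (base 4). Lift 5: 15626. −1: 15625.

4^(4 + 1) + 1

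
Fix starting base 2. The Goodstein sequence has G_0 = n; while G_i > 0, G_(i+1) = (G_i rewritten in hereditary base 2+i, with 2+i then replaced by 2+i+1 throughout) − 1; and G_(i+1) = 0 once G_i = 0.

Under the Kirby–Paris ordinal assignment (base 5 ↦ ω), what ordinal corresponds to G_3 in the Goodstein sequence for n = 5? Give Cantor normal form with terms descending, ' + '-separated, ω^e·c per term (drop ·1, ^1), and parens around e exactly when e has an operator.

5 —HB2→ 2^2 + 1 —bump→ 3^3 + 1 = 28 —(−1)→ 27
27 —HB3→ 3^3 —bump→ 4^4 = 256 —(−1)→ 255
255 —HB4→ 3·4^3 + 3·4^2 + 3·4 + 3 —bump→ 3·5^3 + 3·5^2 + 3·5 + 3 = 468 —(−1)→ 467
467 —HB5→ 3·5^3 + 3·5^2 + 3·5 + 2 —bump→ 3·6^3 + 3·6^2 + 3·6 + 2 = 776 —(−1)→ 775

ω^3·3 + ω^2·3 + ω·3 + 2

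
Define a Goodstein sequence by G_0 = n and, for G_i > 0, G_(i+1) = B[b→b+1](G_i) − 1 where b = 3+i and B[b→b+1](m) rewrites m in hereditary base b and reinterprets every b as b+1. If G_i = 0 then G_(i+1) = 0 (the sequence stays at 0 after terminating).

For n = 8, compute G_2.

step 0: 8 = 2·3 + 2; sub 4 for 3: 2·4 + 2; = 10; G_1 = 10−1 = 9
step 1: 9 = 2·4 + 1; sub 5 for 4: 2·5 + 1; = 11; G_2 = 11−1 = 10
step 2: 10 = 2·5; sub 6 for 5: 2·6; = 12; G_3 = 12−1 = 11

10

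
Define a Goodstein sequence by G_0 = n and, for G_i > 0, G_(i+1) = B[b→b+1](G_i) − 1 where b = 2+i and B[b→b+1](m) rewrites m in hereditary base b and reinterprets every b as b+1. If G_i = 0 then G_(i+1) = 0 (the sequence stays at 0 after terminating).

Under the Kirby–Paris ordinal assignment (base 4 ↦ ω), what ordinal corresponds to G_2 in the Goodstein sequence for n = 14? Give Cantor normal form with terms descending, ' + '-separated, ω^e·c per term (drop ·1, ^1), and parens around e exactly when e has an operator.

14 —HB2→ 2^(2 + 1) + 2^2 + 2 —bump→ 3^(3 + 1) + 3^3 + 3 = 111 —(−1)→ 110
110 —HB3→ 3^(3 + 1) + 3^3 + 2 —bump→ 4^(4 + 1) + 4^4 + 2 = 1282 —(−1)→ 1281

ω^(ω + 1) + ω^ω + 1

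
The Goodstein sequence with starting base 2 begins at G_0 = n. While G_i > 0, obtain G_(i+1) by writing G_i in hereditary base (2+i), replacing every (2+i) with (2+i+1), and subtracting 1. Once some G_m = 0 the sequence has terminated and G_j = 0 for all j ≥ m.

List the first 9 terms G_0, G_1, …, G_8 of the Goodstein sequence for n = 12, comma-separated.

12, 107, 1065, 15685, 280019, 5764910, 134217867, 3486784574, 100000000211

G_0=12  [base 2] 2^(2 + 1) + 2^2  →[2↦3]→  3^(3 + 1) + 3^3 = 108  −1 ⇒ G_1=107
G_1=107  [base 3] 3^(3 + 1) + 2·3^2 + 2·3 + 2  →[3↦4]→  4^(4 + 1) + 2·4^2 + 2·4 + 2 = 1066  −1 ⇒ G_2=1065
G_2=1065  [base 4] 4^(4 + 1) + 2·4^2 + 2·4 + 1  →[4↦5]→  5^(5 + 1) + 2·5^2 + 2·5 + 1 = 15686  −1 ⇒ G_3=15685
G_3=15685  [base 5] 5^(5 + 1) + 2·5^2 + 2·5  →[5↦6]→  6^(6 + 1) + 2·6^2 + 2·6 = 280020  −1 ⇒ G_4=280019
G_4=280019  [base 6] 6^(6 + 1) + 2·6^2 + 6 + 5  →[6↦7]→  7^(7 + 1) + 2·7^2 + 7 + 5 = 5764911  −1 ⇒ G_5=5764910
G_5=5764910  [base 7] 7^(7 + 1) + 2·7^2 + 7 + 4  →[7↦8]→  8^(8 + 1) + 2·8^2 + 8 + 4 = 134217868  −1 ⇒ G_6=134217867
G_6=134217867  [base 8] 8^(8 + 1) + 2·8^2 + 8 + 3  →[8↦9]→  9^(9 + 1) + 2·9^2 + 9 + 3 = 3486784575  −1 ⇒ G_7=3486784574
G_7=3486784574  [base 9] 9^(9 + 1) + 2·9^2 + 9 + 2  →[9↦10]→  10^(10 + 1) + 2·10^2 + 10 + 2 = 100000000212  −1 ⇒ G_8=100000000211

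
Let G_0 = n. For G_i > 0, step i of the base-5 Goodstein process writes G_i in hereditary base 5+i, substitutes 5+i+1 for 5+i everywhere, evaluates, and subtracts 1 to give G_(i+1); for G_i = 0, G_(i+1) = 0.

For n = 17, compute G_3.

23

[0] 17 ≡ 3·5 + 2 (base 5). Lift 6: 20. −1: 19.
[1] 19 ≡ 3·6 + 1 (base 6). Lift 7: 22. −1: 21.
[2] 21 ≡ 3·7 (base 7). Lift 8: 24. −1: 23.
[3] 23 ≡ 2·8 + 7 (base 8). Lift 9: 25. −1: 24.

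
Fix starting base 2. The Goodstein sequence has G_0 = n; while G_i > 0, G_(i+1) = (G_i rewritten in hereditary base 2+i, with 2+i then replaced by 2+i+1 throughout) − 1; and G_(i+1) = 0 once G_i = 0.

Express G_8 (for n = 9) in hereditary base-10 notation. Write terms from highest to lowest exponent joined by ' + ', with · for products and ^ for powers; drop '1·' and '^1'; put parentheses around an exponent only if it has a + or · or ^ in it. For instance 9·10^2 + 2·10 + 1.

3·10^10 + 3·10^3 + 3·10^2 + 2·10 + 5

[0] 9 ≡ 2^(2 + 1) + 1 (base 2). Lift 3: 82. −1: 81.
[1] 81 ≡ 3^(3 + 1) (base 3). Lift 4: 1024. −1: 1023.
[2] 1023 ≡ 3·4^4 + 3·4^3 + 3·4^2 + 3·4 + 3 (base 4). Lift 5: 9843. −1: 9842.
[3] 9842 ≡ 3·5^5 + 3·5^3 + 3·5^2 + 3·5 + 2 (base 5). Lift 6: 140744. −1: 140743.
[4] 140743 ≡ 3·6^6 + 3·6^3 + 3·6^2 + 3·6 + 1 (base 6). Lift 7: 2471827. −1: 2471826.
[5] 2471826 ≡ 3·7^7 + 3·7^3 + 3·7^2 + 3·7 (base 7). Lift 8: 50333400. −1: 50333399.
[6] 50333399 ≡ 3·8^8 + 3·8^3 + 3·8^2 + 2·8 + 7 (base 8). Lift 9: 1162263922. −1: 1162263921.
[7] 1162263921 ≡ 3·9^9 + 3·9^3 + 3·9^2 + 2·9 + 6 (base 9). Lift 10: 30000003326. −1: 30000003325.
[8] 30000003325 ≡ 3·10^10 + 3·10^3 + 3·10^2 + 2·10 + 5 (base 10). Lift 11: 855935016216. −1: 855935016215.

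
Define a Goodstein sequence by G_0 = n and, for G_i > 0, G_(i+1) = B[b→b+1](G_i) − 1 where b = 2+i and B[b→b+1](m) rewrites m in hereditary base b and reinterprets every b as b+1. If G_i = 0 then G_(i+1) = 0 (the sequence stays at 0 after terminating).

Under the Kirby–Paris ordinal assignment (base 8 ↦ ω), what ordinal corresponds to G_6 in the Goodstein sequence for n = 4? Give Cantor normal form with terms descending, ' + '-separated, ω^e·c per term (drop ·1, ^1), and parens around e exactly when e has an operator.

ω^2·2 + ω + 3

G_0=4  [base 2] 2^2  →[2↦3]→  3^3 = 27  −1 ⇒ G_1=26
G_1=26  [base 3] 2·3^2 + 2·3 + 2  →[3↦4]→  2·4^2 + 2·4 + 2 = 42  −1 ⇒ G_2=41
G_2=41  [base 4] 2·4^2 + 2·4 + 1  →[4↦5]→  2·5^2 + 2·5 + 1 = 61  −1 ⇒ G_3=60
G_3=60  [base 5] 2·5^2 + 2·5  →[5↦6]→  2·6^2 + 2·6 = 84  −1 ⇒ G_4=83
G_4=83  [base 6] 2·6^2 + 6 + 5  →[6↦7]→  2·7^2 + 7 + 5 = 110  −1 ⇒ G_5=109
G_5=109  [base 7] 2·7^2 + 7 + 4  →[7↦8]→  2·8^2 + 8 + 4 = 140  −1 ⇒ G_6=139
G_6=139  [base 8] 2·8^2 + 8 + 3  →[8↦9]→  2·9^2 + 9 + 3 = 174  −1 ⇒ G_7=173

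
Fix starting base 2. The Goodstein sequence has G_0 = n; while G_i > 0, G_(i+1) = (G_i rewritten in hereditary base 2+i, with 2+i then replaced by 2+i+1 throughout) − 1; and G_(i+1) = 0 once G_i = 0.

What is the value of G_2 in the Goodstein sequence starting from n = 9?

1023

G_0=9  [base 2] 2^(2 + 1) + 1  →[2↦3]→  3^(3 + 1) + 1 = 82  −1 ⇒ G_1=81
G_1=81  [base 3] 3^(3 + 1)  →[3↦4]→  4^(4 + 1) = 1024  −1 ⇒ G_2=1023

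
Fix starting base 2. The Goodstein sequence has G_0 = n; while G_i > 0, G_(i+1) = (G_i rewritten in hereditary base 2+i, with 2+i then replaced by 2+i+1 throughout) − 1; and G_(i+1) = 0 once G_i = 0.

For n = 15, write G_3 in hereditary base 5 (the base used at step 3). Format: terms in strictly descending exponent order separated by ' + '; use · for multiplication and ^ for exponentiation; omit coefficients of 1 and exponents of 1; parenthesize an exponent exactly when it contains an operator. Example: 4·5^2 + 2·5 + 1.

15 —HB2→ 2^(2 + 1) + 2^2 + 2 + 1 —bump→ 3^(3 + 1) + 3^3 + 3 + 1 = 112 —(−1)→ 111
111 —HB3→ 3^(3 + 1) + 3^3 + 3 —bump→ 4^(4 + 1) + 4^4 + 4 = 1284 —(−1)→ 1283
1283 —HB4→ 4^(4 + 1) + 4^4 + 3 —bump→ 5^(5 + 1) + 5^5 + 3 = 18753 —(−1)→ 18752
18752 —HB5→ 5^(5 + 1) + 5^5 + 2 —bump→ 6^(6 + 1) + 6^6 + 2 = 326594 —(−1)→ 326593

5^(5 + 1) + 5^5 + 2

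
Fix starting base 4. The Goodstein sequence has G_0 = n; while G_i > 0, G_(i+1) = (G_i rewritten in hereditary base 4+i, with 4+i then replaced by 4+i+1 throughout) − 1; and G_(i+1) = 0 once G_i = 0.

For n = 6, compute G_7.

6 —HB4→ 4 + 2 —bump→ 5 + 2 = 7 —(−1)→ 6
6 —HB5→ 5 + 1 —bump→ 6 + 1 = 7 —(−1)→ 6
6 —HB6→ 6 —bump→ 7 = 7 —(−1)→ 6
6 —HB7→ 6 —bump→ 6 = 6 —(−1)→ 5
5 —HB8→ 5 —bump→ 5 = 5 —(−1)→ 4
4 —HB9→ 4 —bump→ 4 = 4 —(−1)→ 3
3 —HB10→ 3 —bump→ 3 = 3 —(−1)→ 2
2 —HB11→ 2 —bump→ 2 = 2 —(−1)→ 1

2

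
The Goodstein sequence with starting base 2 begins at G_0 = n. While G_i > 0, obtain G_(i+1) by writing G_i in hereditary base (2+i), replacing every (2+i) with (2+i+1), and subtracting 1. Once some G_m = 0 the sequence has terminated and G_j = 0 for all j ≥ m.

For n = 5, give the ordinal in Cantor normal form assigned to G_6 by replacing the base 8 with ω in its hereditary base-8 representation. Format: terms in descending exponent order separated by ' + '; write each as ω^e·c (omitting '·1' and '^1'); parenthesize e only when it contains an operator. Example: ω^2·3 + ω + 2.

ω^3·3 + ω^2·3 + ω·2 + 7

5 —HB2→ 2^2 + 1 —bump→ 3^3 + 1 = 28 —(−1)→ 27
27 —HB3→ 3^3 —bump→ 4^4 = 256 —(−1)→ 255
255 —HB4→ 3·4^3 + 3·4^2 + 3·4 + 3 —bump→ 3·5^3 + 3·5^2 + 3·5 + 3 = 468 —(−1)→ 467
467 —HB5→ 3·5^3 + 3·5^2 + 3·5 + 2 —bump→ 3·6^3 + 3·6^2 + 3·6 + 2 = 776 —(−1)→ 775
775 —HB6→ 3·6^3 + 3·6^2 + 3·6 + 1 —bump→ 3·7^3 + 3·7^2 + 3·7 + 1 = 1198 —(−1)→ 1197
1197 —HB7→ 3·7^3 + 3·7^2 + 3·7 —bump→ 3·8^3 + 3·8^2 + 3·8 = 1752 —(−1)→ 1751
1751 —HB8→ 3·8^3 + 3·8^2 + 2·8 + 7 —bump→ 3·9^3 + 3·9^2 + 2·9 + 7 = 2455 —(−1)→ 2454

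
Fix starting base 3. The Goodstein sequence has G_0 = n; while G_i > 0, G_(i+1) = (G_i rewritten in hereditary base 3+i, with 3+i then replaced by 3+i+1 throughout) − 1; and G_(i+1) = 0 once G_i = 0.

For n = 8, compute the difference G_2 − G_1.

1

(0) 8|_3 = 2·3 + 2 ↦ 2·4 + 2|_4 = 10 ⇒ 9
(1) 9|_4 = 2·4 + 1 ↦ 2·5 + 1|_5 = 11 ⇒ 10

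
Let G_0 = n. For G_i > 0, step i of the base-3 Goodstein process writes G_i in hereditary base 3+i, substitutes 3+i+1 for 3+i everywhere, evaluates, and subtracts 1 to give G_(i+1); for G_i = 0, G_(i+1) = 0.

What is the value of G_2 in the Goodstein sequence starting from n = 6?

6 —HB3→ 2·3 —bump→ 2·4 = 8 —(−1)→ 7
7 —HB4→ 4 + 3 —bump→ 5 + 3 = 8 —(−1)→ 7

7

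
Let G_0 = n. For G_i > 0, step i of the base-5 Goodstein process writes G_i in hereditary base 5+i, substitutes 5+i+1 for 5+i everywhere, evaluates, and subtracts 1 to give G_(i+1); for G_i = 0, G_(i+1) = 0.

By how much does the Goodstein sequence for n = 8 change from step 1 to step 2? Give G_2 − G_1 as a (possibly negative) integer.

(0) 8|_5 = 5 + 3 ↦ 6 + 3|_6 = 9 ⇒ 8
(1) 8|_6 = 6 + 2 ↦ 7 + 2|_7 = 9 ⇒ 8

0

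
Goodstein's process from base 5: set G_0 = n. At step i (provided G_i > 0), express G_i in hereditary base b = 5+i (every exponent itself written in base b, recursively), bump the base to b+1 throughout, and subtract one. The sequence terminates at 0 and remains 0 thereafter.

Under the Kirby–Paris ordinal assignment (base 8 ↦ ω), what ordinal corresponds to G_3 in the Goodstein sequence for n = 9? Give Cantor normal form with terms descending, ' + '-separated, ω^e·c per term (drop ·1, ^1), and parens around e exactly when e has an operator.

ω + 1

base 5: 9 = 5 + 4; at 6: 6 + 4 = 10; next = 9
base 6: 9 = 6 + 3; at 7: 7 + 3 = 10; next = 9
base 7: 9 = 7 + 2; at 8: 8 + 2 = 10; next = 9
base 8: 9 = 8 + 1; at 9: 9 + 1 = 10; next = 9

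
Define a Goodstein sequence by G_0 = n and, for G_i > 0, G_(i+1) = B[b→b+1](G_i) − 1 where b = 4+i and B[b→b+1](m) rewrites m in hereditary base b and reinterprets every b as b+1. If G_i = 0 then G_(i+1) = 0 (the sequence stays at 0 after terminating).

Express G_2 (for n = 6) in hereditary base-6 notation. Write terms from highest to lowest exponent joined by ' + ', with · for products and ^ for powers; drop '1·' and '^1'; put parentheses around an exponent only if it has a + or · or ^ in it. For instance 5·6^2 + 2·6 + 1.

6

G_0=6  [base 4] 4 + 2  →[4↦5]→  5 + 2 = 7  −1 ⇒ G_1=6
G_1=6  [base 5] 5 + 1  →[5↦6]→  6 + 1 = 7  −1 ⇒ G_2=6
G_2=6  [base 6] 6  →[6↦7]→  7 = 7  −1 ⇒ G_3=6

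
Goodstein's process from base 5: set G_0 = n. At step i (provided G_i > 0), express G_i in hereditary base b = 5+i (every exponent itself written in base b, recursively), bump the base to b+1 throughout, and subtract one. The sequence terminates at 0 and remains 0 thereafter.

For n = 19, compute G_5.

step 0: 19 = 3·5 + 4; sub 6 for 5: 3·6 + 4; = 22; G_1 = 22−1 = 21
step 1: 21 = 3·6 + 3; sub 7 for 6: 3·7 + 3; = 24; G_2 = 24−1 = 23
step 2: 23 = 3·7 + 2; sub 8 for 7: 3·8 + 2; = 26; G_3 = 26−1 = 25
step 3: 25 = 3·8 + 1; sub 9 for 8: 3·9 + 1; = 28; G_4 = 28−1 = 27
step 4: 27 = 3·9; sub 10 for 9: 3·10; = 30; G_5 = 30−1 = 29
step 5: 29 = 2·10 + 9; sub 11 for 10: 2·11 + 9; = 31; G_6 = 31−1 = 30

29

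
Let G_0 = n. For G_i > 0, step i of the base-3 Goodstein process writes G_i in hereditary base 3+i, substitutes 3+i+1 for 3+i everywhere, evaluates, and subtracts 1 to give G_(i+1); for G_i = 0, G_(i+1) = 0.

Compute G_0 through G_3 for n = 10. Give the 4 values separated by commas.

10, 16, 24, 27

G_0=10  [base 3] 3^2 + 1  →[3↦4]→  4^2 + 1 = 17  −1 ⇒ G_1=16
G_1=16  [base 4] 4^2  →[4↦5]→  5^2 = 25  −1 ⇒ G_2=24
G_2=24  [base 5] 4·5 + 4  →[5↦6]→  4·6 + 4 = 28  −1 ⇒ G_3=27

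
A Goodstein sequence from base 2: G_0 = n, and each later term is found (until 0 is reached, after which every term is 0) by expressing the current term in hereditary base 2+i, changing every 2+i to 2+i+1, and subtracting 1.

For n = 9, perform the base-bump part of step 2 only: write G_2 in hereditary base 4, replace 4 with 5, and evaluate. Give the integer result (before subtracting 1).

9843

[0] 9 ≡ 2^(2 + 1) + 1 (base 2). Lift 3: 82. −1: 81.
[1] 81 ≡ 3^(3 + 1) (base 3). Lift 4: 1024. −1: 1023.
[2] 1023 ≡ 3·4^4 + 3·4^3 + 3·4^2 + 3·4 + 3 (base 4). Lift 5: 9843. −1: 9842.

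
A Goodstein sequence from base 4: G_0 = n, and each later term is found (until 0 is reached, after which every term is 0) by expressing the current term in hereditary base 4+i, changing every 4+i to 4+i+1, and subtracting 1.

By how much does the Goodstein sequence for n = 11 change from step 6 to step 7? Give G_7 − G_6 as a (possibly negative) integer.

0

base 4: 11 = 2·4 + 3; at 5: 2·5 + 3 = 13; next = 12
base 5: 12 = 2·5 + 2; at 6: 2·6 + 2 = 14; next = 13
base 6: 13 = 2·6 + 1; at 7: 2·7 + 1 = 15; next = 14
base 7: 14 = 2·7; at 8: 2·8 = 16; next = 15
base 8: 15 = 8 + 7; at 9: 9 + 7 = 16; next = 15
base 9: 15 = 9 + 6; at 10: 10 + 6 = 16; next = 15
base 10: 15 = 10 + 5; at 11: 11 + 5 = 16; next = 15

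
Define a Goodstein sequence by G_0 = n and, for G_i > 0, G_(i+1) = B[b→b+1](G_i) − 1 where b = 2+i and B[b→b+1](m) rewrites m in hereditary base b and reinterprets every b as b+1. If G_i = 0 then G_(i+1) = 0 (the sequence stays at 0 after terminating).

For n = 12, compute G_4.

(0) 12|_2 = 2^(2 + 1) + 2^2 ↦ 3^(3 + 1) + 3^3|_3 = 108 ⇒ 107
(1) 107|_3 = 3^(3 + 1) + 2·3^2 + 2·3 + 2 ↦ 4^(4 + 1) + 2·4^2 + 2·4 + 2|_4 = 1066 ⇒ 1065
(2) 1065|_4 = 4^(4 + 1) + 2·4^2 + 2·4 + 1 ↦ 5^(5 + 1) + 2·5^2 + 2·5 + 1|_5 = 15686 ⇒ 15685
(3) 15685|_5 = 5^(5 + 1) + 2·5^2 + 2·5 ↦ 6^(6 + 1) + 2·6^2 + 2·6|_6 = 280020 ⇒ 280019
(4) 280019|_6 = 6^(6 + 1) + 2·6^2 + 6 + 5 ↦ 7^(7 + 1) + 2·7^2 + 7 + 5|_7 = 5764911 ⇒ 5764910

280019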